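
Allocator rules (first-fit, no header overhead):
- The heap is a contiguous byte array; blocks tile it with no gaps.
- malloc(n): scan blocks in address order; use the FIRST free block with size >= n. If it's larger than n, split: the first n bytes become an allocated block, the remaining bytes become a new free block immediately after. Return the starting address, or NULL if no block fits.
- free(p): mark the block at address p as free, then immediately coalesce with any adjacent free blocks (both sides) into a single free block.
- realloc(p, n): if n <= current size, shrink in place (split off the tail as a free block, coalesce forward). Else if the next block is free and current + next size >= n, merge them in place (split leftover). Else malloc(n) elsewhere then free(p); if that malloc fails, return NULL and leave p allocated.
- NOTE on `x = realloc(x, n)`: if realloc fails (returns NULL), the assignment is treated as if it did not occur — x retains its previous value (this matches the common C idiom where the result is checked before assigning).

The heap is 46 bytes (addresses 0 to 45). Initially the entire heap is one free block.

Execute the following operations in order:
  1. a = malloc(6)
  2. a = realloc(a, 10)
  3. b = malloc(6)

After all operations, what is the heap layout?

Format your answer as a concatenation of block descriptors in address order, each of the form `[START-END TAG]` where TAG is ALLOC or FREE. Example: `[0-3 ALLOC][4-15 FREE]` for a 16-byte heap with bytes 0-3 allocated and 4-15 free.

Answer: [0-9 ALLOC][10-15 ALLOC][16-45 FREE]

Derivation:
Op 1: a = malloc(6) -> a = 0; heap: [0-5 ALLOC][6-45 FREE]
Op 2: a = realloc(a, 10) -> a = 0; heap: [0-9 ALLOC][10-45 FREE]
Op 3: b = malloc(6) -> b = 10; heap: [0-9 ALLOC][10-15 ALLOC][16-45 FREE]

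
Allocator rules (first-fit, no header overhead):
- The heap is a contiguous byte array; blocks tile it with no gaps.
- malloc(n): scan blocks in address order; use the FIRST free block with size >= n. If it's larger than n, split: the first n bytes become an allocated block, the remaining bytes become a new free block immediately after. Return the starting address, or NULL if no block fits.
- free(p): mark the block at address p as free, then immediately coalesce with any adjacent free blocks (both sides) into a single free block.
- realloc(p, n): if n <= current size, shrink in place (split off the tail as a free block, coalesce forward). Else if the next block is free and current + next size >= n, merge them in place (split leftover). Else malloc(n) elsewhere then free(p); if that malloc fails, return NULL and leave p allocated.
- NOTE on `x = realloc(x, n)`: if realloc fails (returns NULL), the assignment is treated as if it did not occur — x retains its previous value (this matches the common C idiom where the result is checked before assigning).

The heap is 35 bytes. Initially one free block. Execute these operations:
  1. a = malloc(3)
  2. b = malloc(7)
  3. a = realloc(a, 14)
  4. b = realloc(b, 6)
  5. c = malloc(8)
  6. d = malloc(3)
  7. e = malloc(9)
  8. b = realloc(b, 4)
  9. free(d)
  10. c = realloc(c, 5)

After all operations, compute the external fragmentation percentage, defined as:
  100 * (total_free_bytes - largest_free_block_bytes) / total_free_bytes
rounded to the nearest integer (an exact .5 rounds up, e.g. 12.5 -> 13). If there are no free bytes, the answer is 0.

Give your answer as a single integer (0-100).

Op 1: a = malloc(3) -> a = 0; heap: [0-2 ALLOC][3-34 FREE]
Op 2: b = malloc(7) -> b = 3; heap: [0-2 ALLOC][3-9 ALLOC][10-34 FREE]
Op 3: a = realloc(a, 14) -> a = 10; heap: [0-2 FREE][3-9 ALLOC][10-23 ALLOC][24-34 FREE]
Op 4: b = realloc(b, 6) -> b = 3; heap: [0-2 FREE][3-8 ALLOC][9-9 FREE][10-23 ALLOC][24-34 FREE]
Op 5: c = malloc(8) -> c = 24; heap: [0-2 FREE][3-8 ALLOC][9-9 FREE][10-23 ALLOC][24-31 ALLOC][32-34 FREE]
Op 6: d = malloc(3) -> d = 0; heap: [0-2 ALLOC][3-8 ALLOC][9-9 FREE][10-23 ALLOC][24-31 ALLOC][32-34 FREE]
Op 7: e = malloc(9) -> e = NULL; heap: [0-2 ALLOC][3-8 ALLOC][9-9 FREE][10-23 ALLOC][24-31 ALLOC][32-34 FREE]
Op 8: b = realloc(b, 4) -> b = 3; heap: [0-2 ALLOC][3-6 ALLOC][7-9 FREE][10-23 ALLOC][24-31 ALLOC][32-34 FREE]
Op 9: free(d) -> (freed d); heap: [0-2 FREE][3-6 ALLOC][7-9 FREE][10-23 ALLOC][24-31 ALLOC][32-34 FREE]
Op 10: c = realloc(c, 5) -> c = 24; heap: [0-2 FREE][3-6 ALLOC][7-9 FREE][10-23 ALLOC][24-28 ALLOC][29-34 FREE]
Free blocks: [3 3 6] total_free=12 largest=6 -> 100*(12-6)/12 = 600/12 = 50

Answer: 50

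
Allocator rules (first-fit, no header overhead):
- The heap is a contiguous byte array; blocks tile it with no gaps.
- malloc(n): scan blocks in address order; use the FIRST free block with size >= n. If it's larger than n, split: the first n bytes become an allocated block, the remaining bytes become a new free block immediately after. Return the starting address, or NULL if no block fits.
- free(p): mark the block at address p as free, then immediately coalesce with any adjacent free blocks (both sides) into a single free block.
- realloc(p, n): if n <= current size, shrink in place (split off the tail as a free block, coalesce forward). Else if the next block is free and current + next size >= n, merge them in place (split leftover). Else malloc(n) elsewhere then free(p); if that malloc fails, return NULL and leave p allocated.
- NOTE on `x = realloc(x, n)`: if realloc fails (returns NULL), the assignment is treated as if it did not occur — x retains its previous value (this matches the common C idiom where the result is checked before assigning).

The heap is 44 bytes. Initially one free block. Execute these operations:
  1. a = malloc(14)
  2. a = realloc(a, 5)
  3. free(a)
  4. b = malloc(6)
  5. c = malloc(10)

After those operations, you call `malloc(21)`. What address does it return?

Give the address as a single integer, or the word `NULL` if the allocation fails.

Answer: 16

Derivation:
Op 1: a = malloc(14) -> a = 0; heap: [0-13 ALLOC][14-43 FREE]
Op 2: a = realloc(a, 5) -> a = 0; heap: [0-4 ALLOC][5-43 FREE]
Op 3: free(a) -> (freed a); heap: [0-43 FREE]
Op 4: b = malloc(6) -> b = 0; heap: [0-5 ALLOC][6-43 FREE]
Op 5: c = malloc(10) -> c = 6; heap: [0-5 ALLOC][6-15 ALLOC][16-43 FREE]
malloc(21): first-fit scan over [0-5 ALLOC][6-15 ALLOC][16-43 FREE] -> 16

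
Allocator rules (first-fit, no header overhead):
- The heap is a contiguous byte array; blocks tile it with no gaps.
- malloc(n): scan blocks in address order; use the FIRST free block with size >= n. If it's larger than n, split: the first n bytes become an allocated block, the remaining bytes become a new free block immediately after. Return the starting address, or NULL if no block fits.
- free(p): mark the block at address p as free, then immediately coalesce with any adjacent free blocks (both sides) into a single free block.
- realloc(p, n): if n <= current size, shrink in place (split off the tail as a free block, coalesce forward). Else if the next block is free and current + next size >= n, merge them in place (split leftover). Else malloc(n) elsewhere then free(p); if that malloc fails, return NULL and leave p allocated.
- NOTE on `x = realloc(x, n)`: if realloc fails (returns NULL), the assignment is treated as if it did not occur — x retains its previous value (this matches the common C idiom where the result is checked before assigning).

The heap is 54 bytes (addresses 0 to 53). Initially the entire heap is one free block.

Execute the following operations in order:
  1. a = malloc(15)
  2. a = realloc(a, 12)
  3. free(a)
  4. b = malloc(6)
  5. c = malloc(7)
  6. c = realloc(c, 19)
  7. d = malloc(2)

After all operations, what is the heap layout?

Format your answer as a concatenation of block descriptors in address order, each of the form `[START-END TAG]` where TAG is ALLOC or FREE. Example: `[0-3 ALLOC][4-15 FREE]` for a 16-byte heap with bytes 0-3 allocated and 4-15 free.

Answer: [0-5 ALLOC][6-24 ALLOC][25-26 ALLOC][27-53 FREE]

Derivation:
Op 1: a = malloc(15) -> a = 0; heap: [0-14 ALLOC][15-53 FREE]
Op 2: a = realloc(a, 12) -> a = 0; heap: [0-11 ALLOC][12-53 FREE]
Op 3: free(a) -> (freed a); heap: [0-53 FREE]
Op 4: b = malloc(6) -> b = 0; heap: [0-5 ALLOC][6-53 FREE]
Op 5: c = malloc(7) -> c = 6; heap: [0-5 ALLOC][6-12 ALLOC][13-53 FREE]
Op 6: c = realloc(c, 19) -> c = 6; heap: [0-5 ALLOC][6-24 ALLOC][25-53 FREE]
Op 7: d = malloc(2) -> d = 25; heap: [0-5 ALLOC][6-24 ALLOC][25-26 ALLOC][27-53 FREE]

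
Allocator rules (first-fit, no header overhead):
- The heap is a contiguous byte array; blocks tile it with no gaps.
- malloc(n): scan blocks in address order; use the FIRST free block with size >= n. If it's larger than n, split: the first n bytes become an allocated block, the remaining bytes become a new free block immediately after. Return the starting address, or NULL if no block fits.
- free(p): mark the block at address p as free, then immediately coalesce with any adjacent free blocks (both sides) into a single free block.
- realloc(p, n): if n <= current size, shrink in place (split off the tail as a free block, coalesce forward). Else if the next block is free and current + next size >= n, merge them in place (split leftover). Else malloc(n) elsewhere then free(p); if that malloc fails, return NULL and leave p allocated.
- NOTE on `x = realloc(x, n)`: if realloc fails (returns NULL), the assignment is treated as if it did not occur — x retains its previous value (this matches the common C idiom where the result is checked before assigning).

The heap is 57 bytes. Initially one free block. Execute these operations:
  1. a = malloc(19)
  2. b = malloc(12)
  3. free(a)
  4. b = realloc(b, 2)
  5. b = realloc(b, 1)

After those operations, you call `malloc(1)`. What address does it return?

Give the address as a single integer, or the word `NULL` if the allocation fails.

Answer: 0

Derivation:
Op 1: a = malloc(19) -> a = 0; heap: [0-18 ALLOC][19-56 FREE]
Op 2: b = malloc(12) -> b = 19; heap: [0-18 ALLOC][19-30 ALLOC][31-56 FREE]
Op 3: free(a) -> (freed a); heap: [0-18 FREE][19-30 ALLOC][31-56 FREE]
Op 4: b = realloc(b, 2) -> b = 19; heap: [0-18 FREE][19-20 ALLOC][21-56 FREE]
Op 5: b = realloc(b, 1) -> b = 19; heap: [0-18 FREE][19-19 ALLOC][20-56 FREE]
malloc(1): first-fit scan over [0-18 FREE][19-19 ALLOC][20-56 FREE] -> 0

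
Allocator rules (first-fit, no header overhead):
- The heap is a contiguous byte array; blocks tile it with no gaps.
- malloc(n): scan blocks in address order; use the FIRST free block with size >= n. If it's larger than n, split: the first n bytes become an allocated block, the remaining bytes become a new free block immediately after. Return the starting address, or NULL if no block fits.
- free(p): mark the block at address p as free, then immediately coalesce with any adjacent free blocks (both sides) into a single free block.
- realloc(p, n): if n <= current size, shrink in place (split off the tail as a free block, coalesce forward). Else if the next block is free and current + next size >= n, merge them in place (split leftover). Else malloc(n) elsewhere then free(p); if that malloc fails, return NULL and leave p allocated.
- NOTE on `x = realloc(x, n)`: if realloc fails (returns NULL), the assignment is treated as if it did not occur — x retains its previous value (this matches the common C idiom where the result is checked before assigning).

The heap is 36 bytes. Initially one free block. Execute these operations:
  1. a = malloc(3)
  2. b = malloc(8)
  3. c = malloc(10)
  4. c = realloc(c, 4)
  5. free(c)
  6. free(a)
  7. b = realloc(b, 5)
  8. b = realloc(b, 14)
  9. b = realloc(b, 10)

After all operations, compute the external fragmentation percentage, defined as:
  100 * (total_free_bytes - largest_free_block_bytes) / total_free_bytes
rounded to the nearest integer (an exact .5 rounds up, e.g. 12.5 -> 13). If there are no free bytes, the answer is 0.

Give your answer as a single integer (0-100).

Answer: 12

Derivation:
Op 1: a = malloc(3) -> a = 0; heap: [0-2 ALLOC][3-35 FREE]
Op 2: b = malloc(8) -> b = 3; heap: [0-2 ALLOC][3-10 ALLOC][11-35 FREE]
Op 3: c = malloc(10) -> c = 11; heap: [0-2 ALLOC][3-10 ALLOC][11-20 ALLOC][21-35 FREE]
Op 4: c = realloc(c, 4) -> c = 11; heap: [0-2 ALLOC][3-10 ALLOC][11-14 ALLOC][15-35 FREE]
Op 5: free(c) -> (freed c); heap: [0-2 ALLOC][3-10 ALLOC][11-35 FREE]
Op 6: free(a) -> (freed a); heap: [0-2 FREE][3-10 ALLOC][11-35 FREE]
Op 7: b = realloc(b, 5) -> b = 3; heap: [0-2 FREE][3-7 ALLOC][8-35 FREE]
Op 8: b = realloc(b, 14) -> b = 3; heap: [0-2 FREE][3-16 ALLOC][17-35 FREE]
Op 9: b = realloc(b, 10) -> b = 3; heap: [0-2 FREE][3-12 ALLOC][13-35 FREE]
Free blocks: [3 23] total_free=26 largest=23 -> 100*(26-23)/26 = 300/26 ≈ 11.538 -> rounds to 12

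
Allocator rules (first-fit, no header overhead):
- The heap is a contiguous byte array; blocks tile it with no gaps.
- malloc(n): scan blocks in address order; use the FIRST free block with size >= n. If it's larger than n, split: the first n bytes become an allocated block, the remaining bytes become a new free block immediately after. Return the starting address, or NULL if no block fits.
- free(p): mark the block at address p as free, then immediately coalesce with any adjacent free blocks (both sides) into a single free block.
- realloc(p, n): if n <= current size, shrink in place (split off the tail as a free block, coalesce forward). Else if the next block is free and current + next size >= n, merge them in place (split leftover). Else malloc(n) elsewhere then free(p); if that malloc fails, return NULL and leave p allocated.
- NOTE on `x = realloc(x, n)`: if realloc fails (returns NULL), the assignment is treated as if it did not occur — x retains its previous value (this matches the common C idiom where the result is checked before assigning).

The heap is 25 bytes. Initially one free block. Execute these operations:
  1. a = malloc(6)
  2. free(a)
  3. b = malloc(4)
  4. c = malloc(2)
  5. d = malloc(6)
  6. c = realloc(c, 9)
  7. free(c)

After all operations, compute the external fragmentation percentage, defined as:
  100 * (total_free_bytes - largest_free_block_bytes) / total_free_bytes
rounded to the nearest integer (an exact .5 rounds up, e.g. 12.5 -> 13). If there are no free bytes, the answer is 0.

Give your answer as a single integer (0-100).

Answer: 13

Derivation:
Op 1: a = malloc(6) -> a = 0; heap: [0-5 ALLOC][6-24 FREE]
Op 2: free(a) -> (freed a); heap: [0-24 FREE]
Op 3: b = malloc(4) -> b = 0; heap: [0-3 ALLOC][4-24 FREE]
Op 4: c = malloc(2) -> c = 4; heap: [0-3 ALLOC][4-5 ALLOC][6-24 FREE]
Op 5: d = malloc(6) -> d = 6; heap: [0-3 ALLOC][4-5 ALLOC][6-11 ALLOC][12-24 FREE]
Op 6: c = realloc(c, 9) -> c = 12; heap: [0-3 ALLOC][4-5 FREE][6-11 ALLOC][12-20 ALLOC][21-24 FREE]
Op 7: free(c) -> (freed c); heap: [0-3 ALLOC][4-5 FREE][6-11 ALLOC][12-24 FREE]
Free blocks: [2 13] total_free=15 largest=13 -> 100*(15-13)/15 = 200/15 ≈ 13.333 -> rounds to 13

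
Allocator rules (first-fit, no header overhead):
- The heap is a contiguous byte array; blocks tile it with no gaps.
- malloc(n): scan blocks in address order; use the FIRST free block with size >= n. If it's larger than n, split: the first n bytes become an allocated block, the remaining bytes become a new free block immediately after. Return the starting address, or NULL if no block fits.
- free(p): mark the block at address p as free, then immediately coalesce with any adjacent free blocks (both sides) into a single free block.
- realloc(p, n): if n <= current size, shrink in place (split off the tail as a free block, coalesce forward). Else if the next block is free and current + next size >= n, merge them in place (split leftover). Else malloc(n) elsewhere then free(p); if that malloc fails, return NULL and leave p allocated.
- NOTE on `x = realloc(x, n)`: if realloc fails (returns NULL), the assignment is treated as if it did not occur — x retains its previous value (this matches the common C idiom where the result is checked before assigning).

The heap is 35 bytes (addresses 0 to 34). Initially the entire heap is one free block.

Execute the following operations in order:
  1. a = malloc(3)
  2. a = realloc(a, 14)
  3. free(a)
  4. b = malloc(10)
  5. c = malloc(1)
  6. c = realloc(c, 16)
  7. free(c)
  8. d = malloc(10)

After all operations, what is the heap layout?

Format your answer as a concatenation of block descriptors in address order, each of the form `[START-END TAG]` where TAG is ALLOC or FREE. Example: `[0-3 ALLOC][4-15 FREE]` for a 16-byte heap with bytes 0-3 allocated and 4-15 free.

Answer: [0-9 ALLOC][10-19 ALLOC][20-34 FREE]

Derivation:
Op 1: a = malloc(3) -> a = 0; heap: [0-2 ALLOC][3-34 FREE]
Op 2: a = realloc(a, 14) -> a = 0; heap: [0-13 ALLOC][14-34 FREE]
Op 3: free(a) -> (freed a); heap: [0-34 FREE]
Op 4: b = malloc(10) -> b = 0; heap: [0-9 ALLOC][10-34 FREE]
Op 5: c = malloc(1) -> c = 10; heap: [0-9 ALLOC][10-10 ALLOC][11-34 FREE]
Op 6: c = realloc(c, 16) -> c = 10; heap: [0-9 ALLOC][10-25 ALLOC][26-34 FREE]
Op 7: free(c) -> (freed c); heap: [0-9 ALLOC][10-34 FREE]
Op 8: d = malloc(10) -> d = 10; heap: [0-9 ALLOC][10-19 ALLOC][20-34 FREE]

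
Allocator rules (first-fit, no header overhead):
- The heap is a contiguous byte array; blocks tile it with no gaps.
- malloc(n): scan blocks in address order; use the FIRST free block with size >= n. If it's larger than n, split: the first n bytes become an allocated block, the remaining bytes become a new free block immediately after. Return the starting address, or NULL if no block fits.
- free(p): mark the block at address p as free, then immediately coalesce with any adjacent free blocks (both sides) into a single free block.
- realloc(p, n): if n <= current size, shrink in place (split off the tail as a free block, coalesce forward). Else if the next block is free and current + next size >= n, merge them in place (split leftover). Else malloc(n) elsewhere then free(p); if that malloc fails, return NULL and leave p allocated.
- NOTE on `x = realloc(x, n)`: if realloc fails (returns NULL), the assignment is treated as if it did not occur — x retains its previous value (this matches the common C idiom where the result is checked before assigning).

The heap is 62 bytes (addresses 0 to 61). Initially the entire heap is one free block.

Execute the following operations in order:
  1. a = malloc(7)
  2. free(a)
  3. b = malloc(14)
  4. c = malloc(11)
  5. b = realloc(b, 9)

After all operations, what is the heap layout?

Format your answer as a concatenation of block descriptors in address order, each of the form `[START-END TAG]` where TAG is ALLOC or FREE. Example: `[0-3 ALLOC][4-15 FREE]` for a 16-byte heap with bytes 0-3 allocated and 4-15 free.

Answer: [0-8 ALLOC][9-13 FREE][14-24 ALLOC][25-61 FREE]

Derivation:
Op 1: a = malloc(7) -> a = 0; heap: [0-6 ALLOC][7-61 FREE]
Op 2: free(a) -> (freed a); heap: [0-61 FREE]
Op 3: b = malloc(14) -> b = 0; heap: [0-13 ALLOC][14-61 FREE]
Op 4: c = malloc(11) -> c = 14; heap: [0-13 ALLOC][14-24 ALLOC][25-61 FREE]
Op 5: b = realloc(b, 9) -> b = 0; heap: [0-8 ALLOC][9-13 FREE][14-24 ALLOC][25-61 FREE]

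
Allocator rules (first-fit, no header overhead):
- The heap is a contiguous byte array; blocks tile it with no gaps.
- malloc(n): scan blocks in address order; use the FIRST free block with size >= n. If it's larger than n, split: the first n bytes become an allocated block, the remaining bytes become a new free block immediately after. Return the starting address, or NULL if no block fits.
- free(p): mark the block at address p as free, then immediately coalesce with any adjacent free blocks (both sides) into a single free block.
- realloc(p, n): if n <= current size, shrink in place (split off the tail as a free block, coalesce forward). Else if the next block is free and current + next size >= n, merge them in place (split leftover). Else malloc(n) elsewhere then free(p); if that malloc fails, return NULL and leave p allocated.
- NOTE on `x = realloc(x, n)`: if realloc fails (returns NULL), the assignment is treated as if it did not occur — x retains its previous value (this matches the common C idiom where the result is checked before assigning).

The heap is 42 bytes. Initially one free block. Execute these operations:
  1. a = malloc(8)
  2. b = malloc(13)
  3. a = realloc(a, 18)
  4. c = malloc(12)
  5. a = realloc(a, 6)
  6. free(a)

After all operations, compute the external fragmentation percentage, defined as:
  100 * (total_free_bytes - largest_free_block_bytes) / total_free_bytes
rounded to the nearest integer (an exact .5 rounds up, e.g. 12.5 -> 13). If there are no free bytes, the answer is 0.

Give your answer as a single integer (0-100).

Op 1: a = malloc(8) -> a = 0; heap: [0-7 ALLOC][8-41 FREE]
Op 2: b = malloc(13) -> b = 8; heap: [0-7 ALLOC][8-20 ALLOC][21-41 FREE]
Op 3: a = realloc(a, 18) -> a = 21; heap: [0-7 FREE][8-20 ALLOC][21-38 ALLOC][39-41 FREE]
Op 4: c = malloc(12) -> c = NULL; heap: [0-7 FREE][8-20 ALLOC][21-38 ALLOC][39-41 FREE]
Op 5: a = realloc(a, 6) -> a = 21; heap: [0-7 FREE][8-20 ALLOC][21-26 ALLOC][27-41 FREE]
Op 6: free(a) -> (freed a); heap: [0-7 FREE][8-20 ALLOC][21-41 FREE]
Free blocks: [8 21] total_free=29 largest=21 -> 100*(29-21)/29 = 800/29 ≈ 27.586 -> rounds to 28

Answer: 28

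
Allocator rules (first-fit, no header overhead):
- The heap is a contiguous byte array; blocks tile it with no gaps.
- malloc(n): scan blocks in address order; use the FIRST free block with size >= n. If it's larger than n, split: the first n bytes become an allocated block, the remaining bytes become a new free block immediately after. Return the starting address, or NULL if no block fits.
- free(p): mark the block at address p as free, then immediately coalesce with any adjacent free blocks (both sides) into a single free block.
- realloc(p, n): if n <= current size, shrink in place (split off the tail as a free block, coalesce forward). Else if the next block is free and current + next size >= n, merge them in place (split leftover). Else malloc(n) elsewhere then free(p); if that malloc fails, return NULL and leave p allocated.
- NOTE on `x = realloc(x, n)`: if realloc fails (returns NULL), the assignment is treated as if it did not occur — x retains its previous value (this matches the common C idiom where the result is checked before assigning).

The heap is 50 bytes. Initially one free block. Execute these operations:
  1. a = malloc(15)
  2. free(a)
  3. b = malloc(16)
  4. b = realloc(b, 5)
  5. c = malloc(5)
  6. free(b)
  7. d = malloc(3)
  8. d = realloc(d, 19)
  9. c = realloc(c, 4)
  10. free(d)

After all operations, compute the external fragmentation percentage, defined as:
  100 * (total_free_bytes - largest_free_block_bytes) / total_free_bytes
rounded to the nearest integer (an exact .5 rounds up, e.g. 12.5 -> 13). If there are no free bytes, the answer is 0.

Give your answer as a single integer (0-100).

Answer: 11

Derivation:
Op 1: a = malloc(15) -> a = 0; heap: [0-14 ALLOC][15-49 FREE]
Op 2: free(a) -> (freed a); heap: [0-49 FREE]
Op 3: b = malloc(16) -> b = 0; heap: [0-15 ALLOC][16-49 FREE]
Op 4: b = realloc(b, 5) -> b = 0; heap: [0-4 ALLOC][5-49 FREE]
Op 5: c = malloc(5) -> c = 5; heap: [0-4 ALLOC][5-9 ALLOC][10-49 FREE]
Op 6: free(b) -> (freed b); heap: [0-4 FREE][5-9 ALLOC][10-49 FREE]
Op 7: d = malloc(3) -> d = 0; heap: [0-2 ALLOC][3-4 FREE][5-9 ALLOC][10-49 FREE]
Op 8: d = realloc(d, 19) -> d = 10; heap: [0-4 FREE][5-9 ALLOC][10-28 ALLOC][29-49 FREE]
Op 9: c = realloc(c, 4) -> c = 5; heap: [0-4 FREE][5-8 ALLOC][9-9 FREE][10-28 ALLOC][29-49 FREE]
Op 10: free(d) -> (freed d); heap: [0-4 FREE][5-8 ALLOC][9-49 FREE]
Free blocks: [5 41] total_free=46 largest=41 -> 100*(46-41)/46 = 500/46 ≈ 10.870 -> rounds to 11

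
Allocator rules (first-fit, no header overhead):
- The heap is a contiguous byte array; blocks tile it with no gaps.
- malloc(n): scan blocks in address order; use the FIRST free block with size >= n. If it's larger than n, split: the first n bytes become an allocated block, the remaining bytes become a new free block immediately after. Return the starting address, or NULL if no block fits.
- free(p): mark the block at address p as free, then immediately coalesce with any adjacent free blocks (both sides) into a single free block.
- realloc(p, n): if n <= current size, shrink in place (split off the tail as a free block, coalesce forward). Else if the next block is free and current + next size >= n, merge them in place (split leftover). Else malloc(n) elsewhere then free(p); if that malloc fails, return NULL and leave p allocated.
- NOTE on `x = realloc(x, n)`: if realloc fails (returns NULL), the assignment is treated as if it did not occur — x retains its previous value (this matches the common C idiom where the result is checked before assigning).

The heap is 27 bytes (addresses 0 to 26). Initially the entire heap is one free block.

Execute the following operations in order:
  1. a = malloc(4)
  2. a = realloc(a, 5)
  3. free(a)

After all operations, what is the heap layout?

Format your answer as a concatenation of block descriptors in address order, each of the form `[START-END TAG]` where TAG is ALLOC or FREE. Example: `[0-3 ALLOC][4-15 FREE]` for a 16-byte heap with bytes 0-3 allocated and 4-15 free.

Answer: [0-26 FREE]

Derivation:
Op 1: a = malloc(4) -> a = 0; heap: [0-3 ALLOC][4-26 FREE]
Op 2: a = realloc(a, 5) -> a = 0; heap: [0-4 ALLOC][5-26 FREE]
Op 3: free(a) -> (freed a); heap: [0-26 FREE]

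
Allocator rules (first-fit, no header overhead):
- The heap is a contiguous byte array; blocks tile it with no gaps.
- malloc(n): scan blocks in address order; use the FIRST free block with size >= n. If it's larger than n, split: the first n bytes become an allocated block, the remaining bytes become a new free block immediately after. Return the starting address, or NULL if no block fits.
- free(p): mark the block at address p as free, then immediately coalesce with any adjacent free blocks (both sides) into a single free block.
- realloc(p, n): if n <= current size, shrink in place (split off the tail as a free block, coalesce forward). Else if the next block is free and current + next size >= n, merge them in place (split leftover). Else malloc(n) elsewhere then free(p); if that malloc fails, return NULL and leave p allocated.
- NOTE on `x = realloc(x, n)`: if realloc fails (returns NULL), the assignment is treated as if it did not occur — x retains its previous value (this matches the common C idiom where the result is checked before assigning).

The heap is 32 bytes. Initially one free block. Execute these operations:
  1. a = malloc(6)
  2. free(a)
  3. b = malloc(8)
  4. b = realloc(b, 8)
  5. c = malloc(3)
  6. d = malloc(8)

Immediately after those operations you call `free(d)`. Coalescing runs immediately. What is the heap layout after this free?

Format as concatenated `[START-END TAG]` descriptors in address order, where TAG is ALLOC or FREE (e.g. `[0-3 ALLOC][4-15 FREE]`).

Answer: [0-7 ALLOC][8-10 ALLOC][11-31 FREE]

Derivation:
Op 1: a = malloc(6) -> a = 0; heap: [0-5 ALLOC][6-31 FREE]
Op 2: free(a) -> (freed a); heap: [0-31 FREE]
Op 3: b = malloc(8) -> b = 0; heap: [0-7 ALLOC][8-31 FREE]
Op 4: b = realloc(b, 8) -> b = 0; heap: [0-7 ALLOC][8-31 FREE]
Op 5: c = malloc(3) -> c = 8; heap: [0-7 ALLOC][8-10 ALLOC][11-31 FREE]
Op 6: d = malloc(8) -> d = 11; heap: [0-7 ALLOC][8-10 ALLOC][11-18 ALLOC][19-31 FREE]
free(d): d = 11 -> block [11-18 ALLOC]; mark free, coalesce with adjacent free neighbors -> [0-7 ALLOC][8-10 ALLOC][11-31 FREE]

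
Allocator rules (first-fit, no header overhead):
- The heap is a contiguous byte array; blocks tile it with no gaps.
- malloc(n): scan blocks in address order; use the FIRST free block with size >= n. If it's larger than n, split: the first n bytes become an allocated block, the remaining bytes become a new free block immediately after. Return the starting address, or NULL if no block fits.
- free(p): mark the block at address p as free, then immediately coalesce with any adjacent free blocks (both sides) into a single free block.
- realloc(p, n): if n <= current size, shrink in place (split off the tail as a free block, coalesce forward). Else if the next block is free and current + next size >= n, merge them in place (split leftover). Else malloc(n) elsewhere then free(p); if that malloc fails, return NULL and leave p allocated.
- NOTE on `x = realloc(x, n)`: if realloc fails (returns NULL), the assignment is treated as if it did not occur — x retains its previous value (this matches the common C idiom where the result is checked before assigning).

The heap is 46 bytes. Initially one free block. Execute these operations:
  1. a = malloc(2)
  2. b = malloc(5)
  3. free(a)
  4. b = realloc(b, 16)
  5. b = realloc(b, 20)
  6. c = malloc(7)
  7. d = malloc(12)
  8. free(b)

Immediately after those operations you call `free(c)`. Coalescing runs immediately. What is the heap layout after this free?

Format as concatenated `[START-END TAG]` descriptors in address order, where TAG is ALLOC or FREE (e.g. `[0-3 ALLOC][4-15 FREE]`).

Answer: [0-28 FREE][29-40 ALLOC][41-45 FREE]

Derivation:
Op 1: a = malloc(2) -> a = 0; heap: [0-1 ALLOC][2-45 FREE]
Op 2: b = malloc(5) -> b = 2; heap: [0-1 ALLOC][2-6 ALLOC][7-45 FREE]
Op 3: free(a) -> (freed a); heap: [0-1 FREE][2-6 ALLOC][7-45 FREE]
Op 4: b = realloc(b, 16) -> b = 2; heap: [0-1 FREE][2-17 ALLOC][18-45 FREE]
Op 5: b = realloc(b, 20) -> b = 2; heap: [0-1 FREE][2-21 ALLOC][22-45 FREE]
Op 6: c = malloc(7) -> c = 22; heap: [0-1 FREE][2-21 ALLOC][22-28 ALLOC][29-45 FREE]
Op 7: d = malloc(12) -> d = 29; heap: [0-1 FREE][2-21 ALLOC][22-28 ALLOC][29-40 ALLOC][41-45 FREE]
Op 8: free(b) -> (freed b); heap: [0-21 FREE][22-28 ALLOC][29-40 ALLOC][41-45 FREE]
free(c): c = 22 -> block [22-28 ALLOC]; mark free, coalesce with adjacent free neighbors -> [0-28 FREE][29-40 ALLOC][41-45 FREE]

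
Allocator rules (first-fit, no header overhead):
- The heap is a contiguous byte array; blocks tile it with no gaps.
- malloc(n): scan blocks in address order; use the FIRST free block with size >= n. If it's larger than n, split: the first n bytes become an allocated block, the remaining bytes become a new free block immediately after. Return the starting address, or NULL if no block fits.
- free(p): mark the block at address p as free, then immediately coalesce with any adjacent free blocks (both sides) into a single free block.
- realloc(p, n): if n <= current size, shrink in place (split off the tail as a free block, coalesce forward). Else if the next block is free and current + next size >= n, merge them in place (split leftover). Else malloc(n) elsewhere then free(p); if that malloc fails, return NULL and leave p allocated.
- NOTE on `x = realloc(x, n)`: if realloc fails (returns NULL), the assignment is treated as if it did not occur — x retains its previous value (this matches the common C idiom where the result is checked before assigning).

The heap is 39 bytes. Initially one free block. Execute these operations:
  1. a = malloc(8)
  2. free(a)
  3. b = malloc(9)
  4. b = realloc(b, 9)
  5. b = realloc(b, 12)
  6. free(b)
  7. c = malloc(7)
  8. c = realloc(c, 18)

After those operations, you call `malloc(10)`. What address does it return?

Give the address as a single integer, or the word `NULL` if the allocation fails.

Op 1: a = malloc(8) -> a = 0; heap: [0-7 ALLOC][8-38 FREE]
Op 2: free(a) -> (freed a); heap: [0-38 FREE]
Op 3: b = malloc(9) -> b = 0; heap: [0-8 ALLOC][9-38 FREE]
Op 4: b = realloc(b, 9) -> b = 0; heap: [0-8 ALLOC][9-38 FREE]
Op 5: b = realloc(b, 12) -> b = 0; heap: [0-11 ALLOC][12-38 FREE]
Op 6: free(b) -> (freed b); heap: [0-38 FREE]
Op 7: c = malloc(7) -> c = 0; heap: [0-6 ALLOC][7-38 FREE]
Op 8: c = realloc(c, 18) -> c = 0; heap: [0-17 ALLOC][18-38 FREE]
malloc(10): first-fit scan over [0-17 ALLOC][18-38 FREE] -> 18

Answer: 18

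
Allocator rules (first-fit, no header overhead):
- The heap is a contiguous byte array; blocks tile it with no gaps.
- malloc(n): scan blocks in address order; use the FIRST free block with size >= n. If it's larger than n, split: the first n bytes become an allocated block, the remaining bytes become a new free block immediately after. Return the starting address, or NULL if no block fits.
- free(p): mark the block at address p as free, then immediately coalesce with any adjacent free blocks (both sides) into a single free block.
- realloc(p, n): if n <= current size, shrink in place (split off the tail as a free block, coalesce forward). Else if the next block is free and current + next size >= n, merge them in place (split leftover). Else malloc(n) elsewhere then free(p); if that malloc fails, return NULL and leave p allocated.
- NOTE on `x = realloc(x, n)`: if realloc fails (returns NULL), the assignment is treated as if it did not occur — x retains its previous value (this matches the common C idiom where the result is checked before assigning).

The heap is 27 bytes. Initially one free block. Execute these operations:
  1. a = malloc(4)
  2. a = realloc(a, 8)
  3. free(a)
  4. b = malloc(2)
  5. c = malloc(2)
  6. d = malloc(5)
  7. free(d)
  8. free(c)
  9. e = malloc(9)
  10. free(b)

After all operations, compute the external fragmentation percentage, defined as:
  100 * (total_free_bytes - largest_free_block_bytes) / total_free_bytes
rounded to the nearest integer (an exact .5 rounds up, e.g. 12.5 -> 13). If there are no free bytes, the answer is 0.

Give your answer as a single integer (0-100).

Answer: 11

Derivation:
Op 1: a = malloc(4) -> a = 0; heap: [0-3 ALLOC][4-26 FREE]
Op 2: a = realloc(a, 8) -> a = 0; heap: [0-7 ALLOC][8-26 FREE]
Op 3: free(a) -> (freed a); heap: [0-26 FREE]
Op 4: b = malloc(2) -> b = 0; heap: [0-1 ALLOC][2-26 FREE]
Op 5: c = malloc(2) -> c = 2; heap: [0-1 ALLOC][2-3 ALLOC][4-26 FREE]
Op 6: d = malloc(5) -> d = 4; heap: [0-1 ALLOC][2-3 ALLOC][4-8 ALLOC][9-26 FREE]
Op 7: free(d) -> (freed d); heap: [0-1 ALLOC][2-3 ALLOC][4-26 FREE]
Op 8: free(c) -> (freed c); heap: [0-1 ALLOC][2-26 FREE]
Op 9: e = malloc(9) -> e = 2; heap: [0-1 ALLOC][2-10 ALLOC][11-26 FREE]
Op 10: free(b) -> (freed b); heap: [0-1 FREE][2-10 ALLOC][11-26 FREE]
Free blocks: [2 16] total_free=18 largest=16 -> 100*(18-16)/18 = 200/18 ≈ 11.111 -> rounds to 11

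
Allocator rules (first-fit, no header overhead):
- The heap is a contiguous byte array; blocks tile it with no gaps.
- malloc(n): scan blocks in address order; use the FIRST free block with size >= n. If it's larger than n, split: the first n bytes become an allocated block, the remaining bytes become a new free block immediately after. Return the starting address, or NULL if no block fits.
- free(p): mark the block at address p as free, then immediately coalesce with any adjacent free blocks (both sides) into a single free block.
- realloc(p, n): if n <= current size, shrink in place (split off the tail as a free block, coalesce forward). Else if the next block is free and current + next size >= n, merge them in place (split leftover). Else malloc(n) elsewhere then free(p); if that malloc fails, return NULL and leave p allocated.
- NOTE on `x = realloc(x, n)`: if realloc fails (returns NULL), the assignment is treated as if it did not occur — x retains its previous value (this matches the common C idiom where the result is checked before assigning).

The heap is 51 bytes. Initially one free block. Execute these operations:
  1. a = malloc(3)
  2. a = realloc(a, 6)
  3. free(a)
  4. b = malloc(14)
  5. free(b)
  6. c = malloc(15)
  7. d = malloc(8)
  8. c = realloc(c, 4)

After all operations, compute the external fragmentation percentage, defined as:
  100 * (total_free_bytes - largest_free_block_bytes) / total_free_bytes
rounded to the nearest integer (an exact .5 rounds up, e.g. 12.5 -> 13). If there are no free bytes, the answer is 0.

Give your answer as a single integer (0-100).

Answer: 28

Derivation:
Op 1: a = malloc(3) -> a = 0; heap: [0-2 ALLOC][3-50 FREE]
Op 2: a = realloc(a, 6) -> a = 0; heap: [0-5 ALLOC][6-50 FREE]
Op 3: free(a) -> (freed a); heap: [0-50 FREE]
Op 4: b = malloc(14) -> b = 0; heap: [0-13 ALLOC][14-50 FREE]
Op 5: free(b) -> (freed b); heap: [0-50 FREE]
Op 6: c = malloc(15) -> c = 0; heap: [0-14 ALLOC][15-50 FREE]
Op 7: d = malloc(8) -> d = 15; heap: [0-14 ALLOC][15-22 ALLOC][23-50 FREE]
Op 8: c = realloc(c, 4) -> c = 0; heap: [0-3 ALLOC][4-14 FREE][15-22 ALLOC][23-50 FREE]
Free blocks: [11 28] total_free=39 largest=28 -> 100*(39-28)/39 = 1100/39 ≈ 28.205 -> rounds to 28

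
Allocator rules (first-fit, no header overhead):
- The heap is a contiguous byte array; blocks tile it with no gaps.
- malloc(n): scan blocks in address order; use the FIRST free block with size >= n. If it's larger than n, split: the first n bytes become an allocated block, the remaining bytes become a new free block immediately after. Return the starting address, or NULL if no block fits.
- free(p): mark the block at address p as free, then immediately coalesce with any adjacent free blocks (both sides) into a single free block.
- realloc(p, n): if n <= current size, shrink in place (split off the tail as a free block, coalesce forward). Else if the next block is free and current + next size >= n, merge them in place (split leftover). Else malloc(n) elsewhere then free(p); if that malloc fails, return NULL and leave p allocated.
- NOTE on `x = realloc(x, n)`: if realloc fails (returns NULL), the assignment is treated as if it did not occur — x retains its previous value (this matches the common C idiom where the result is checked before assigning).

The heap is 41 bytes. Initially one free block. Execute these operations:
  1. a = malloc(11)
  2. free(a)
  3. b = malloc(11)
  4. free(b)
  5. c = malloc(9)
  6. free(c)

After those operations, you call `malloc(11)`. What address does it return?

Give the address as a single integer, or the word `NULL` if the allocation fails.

Op 1: a = malloc(11) -> a = 0; heap: [0-10 ALLOC][11-40 FREE]
Op 2: free(a) -> (freed a); heap: [0-40 FREE]
Op 3: b = malloc(11) -> b = 0; heap: [0-10 ALLOC][11-40 FREE]
Op 4: free(b) -> (freed b); heap: [0-40 FREE]
Op 5: c = malloc(9) -> c = 0; heap: [0-8 ALLOC][9-40 FREE]
Op 6: free(c) -> (freed c); heap: [0-40 FREE]
malloc(11): first-fit scan over [0-40 FREE] -> 0

Answer: 0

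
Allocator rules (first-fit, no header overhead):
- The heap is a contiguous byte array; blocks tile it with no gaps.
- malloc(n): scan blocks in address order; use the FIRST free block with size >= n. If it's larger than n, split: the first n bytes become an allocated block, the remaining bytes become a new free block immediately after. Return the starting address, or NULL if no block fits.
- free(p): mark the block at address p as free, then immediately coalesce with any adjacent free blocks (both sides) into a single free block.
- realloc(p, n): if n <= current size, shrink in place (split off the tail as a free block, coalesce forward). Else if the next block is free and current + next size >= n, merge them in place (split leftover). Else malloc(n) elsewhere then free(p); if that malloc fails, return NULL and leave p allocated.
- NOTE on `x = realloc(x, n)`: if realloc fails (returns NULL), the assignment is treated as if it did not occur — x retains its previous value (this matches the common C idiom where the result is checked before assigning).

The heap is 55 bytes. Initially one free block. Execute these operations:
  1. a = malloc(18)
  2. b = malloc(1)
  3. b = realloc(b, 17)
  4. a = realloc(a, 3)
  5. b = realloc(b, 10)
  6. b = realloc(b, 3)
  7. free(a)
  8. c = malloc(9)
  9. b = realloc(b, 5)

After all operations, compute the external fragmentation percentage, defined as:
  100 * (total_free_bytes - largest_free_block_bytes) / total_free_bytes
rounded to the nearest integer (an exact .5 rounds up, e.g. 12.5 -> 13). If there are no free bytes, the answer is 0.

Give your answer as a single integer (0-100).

Op 1: a = malloc(18) -> a = 0; heap: [0-17 ALLOC][18-54 FREE]
Op 2: b = malloc(1) -> b = 18; heap: [0-17 ALLOC][18-18 ALLOC][19-54 FREE]
Op 3: b = realloc(b, 17) -> b = 18; heap: [0-17 ALLOC][18-34 ALLOC][35-54 FREE]
Op 4: a = realloc(a, 3) -> a = 0; heap: [0-2 ALLOC][3-17 FREE][18-34 ALLOC][35-54 FREE]
Op 5: b = realloc(b, 10) -> b = 18; heap: [0-2 ALLOC][3-17 FREE][18-27 ALLOC][28-54 FREE]
Op 6: b = realloc(b, 3) -> b = 18; heap: [0-2 ALLOC][3-17 FREE][18-20 ALLOC][21-54 FREE]
Op 7: free(a) -> (freed a); heap: [0-17 FREE][18-20 ALLOC][21-54 FREE]
Op 8: c = malloc(9) -> c = 0; heap: [0-8 ALLOC][9-17 FREE][18-20 ALLOC][21-54 FREE]
Op 9: b = realloc(b, 5) -> b = 18; heap: [0-8 ALLOC][9-17 FREE][18-22 ALLOC][23-54 FREE]
Free blocks: [9 32] total_free=41 largest=32 -> 100*(41-32)/41 = 900/41 ≈ 21.951 -> rounds to 22

Answer: 22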